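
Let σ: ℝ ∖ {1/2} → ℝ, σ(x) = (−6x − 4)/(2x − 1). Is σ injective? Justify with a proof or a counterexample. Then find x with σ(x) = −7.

Suppose σ(s) = σ(t). Cross-multiplying: (−6s − 4)(2t − 1) = (−6t − 4)(2s − 1).
Expanding both sides and cancelling the symmetric terms leaves 14·(s − t) = 0. Since 14 ≠ 0, s = t. Thus σ is injective.
Solving σ(x) = −7: cross-multiplying gives −6x − 4 = −7(2x − 1), which rearranges to 8x = 11, so x = 11/8.

11/8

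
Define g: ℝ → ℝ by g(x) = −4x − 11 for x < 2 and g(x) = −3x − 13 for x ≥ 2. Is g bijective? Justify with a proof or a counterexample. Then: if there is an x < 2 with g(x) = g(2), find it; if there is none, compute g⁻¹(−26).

Both pieces are strictly decreasing (slopes −4 and −3), so each is injective on its own interval.
The left piece maps (−∞, 2) onto (−19, ∞); the right piece maps [2, ∞) onto (−∞, −19].
Since −19 = −19, the images partition ℝ: g is injective and surjective, hence bijective.
Because the two images are disjoint, no x < 2 has g(x) = g(2), so we compute g⁻¹(−26): −26 lies in (−∞, −19], so solve −3x − 13 = −26: x = (−26 + 13)/(−3) = 13/3.

13/3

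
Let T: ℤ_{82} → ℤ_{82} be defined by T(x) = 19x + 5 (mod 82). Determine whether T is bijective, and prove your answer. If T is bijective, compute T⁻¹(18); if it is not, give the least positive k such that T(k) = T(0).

If T(a) = T(b), then 19a ≡ 19b (mod 82). Because gcd(19, 82) = 1, we may cancel 19 to get a ≡ b (mod 82).
We now compute 19⁻¹ mod 82 explicitly. Euclid's algorithm: 82 = 4·19 + 6, 19 = 3·6 + 1; back-substituting gives 1 = 13·19 − 3·82, so 19⁻¹ ≡ 13 (mod 82).
Then y ↦ 13(y − 5) is a two-sided inverse to T, so every y ∈ ℤ_{82} has a preimage.
Thus T is bijective.
Since T is bijective, we compute T⁻¹(18): solve 19x + 5 ≡ 18 (mod 82), i.e. 19x ≡ 13 (mod 82).
Multiplying by 19⁻¹ = 13 gives x ≡ 13·13 = 169 = 2·82 + 5 ≡ 5 (mod 82).
Check: T(5) = 19·5 + 5 = 100 = 1·82 + 18 ≡ 18 (mod 82).

5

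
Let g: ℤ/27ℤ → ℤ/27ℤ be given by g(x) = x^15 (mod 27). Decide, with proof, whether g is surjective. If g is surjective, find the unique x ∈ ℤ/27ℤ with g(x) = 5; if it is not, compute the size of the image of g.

7

g(0) = 0^15 = 0.
g(3): Repeated squaring mod 27: 3^1 ≡ 3, 3^2 ≡ 3² = 9, 3^4 ≡ 9² = 81 ≡ 0, 3^8 ≡ 0² = 0. Since 15 = 8 + 4 + 2 + 1, 3^15 ≡ 0·0·9·3: 0·0 = 0, then 0·9 = 0, then 0·3 = 0. So 3^15 ≡ 0 (mod 27).
So g(0) = g(3) = 0 while 0 ≠ 3, hence g is not injective.
A non-injective map from the 27-element set ℤ/27ℤ to itself takes at most 26 distinct values, so it cannot be surjective. Therefore g is not surjective.
Since g is not surjective, we determine |image(g)|. Computing x^15 mod 27 for each x (by repeated squaring, reducing mod 27 at every step), the values g(0), g(1), …, g(26) are: 0, 1, 17, 0, 19, 8, 0, 10, 26, 0, 1, 17, 0, 19, 8, 0, 10, 26, 0, 1, 17, 0, 19, 8, 0, 10, 26.
The distinct values are {0, 1, 8, 10, 17, 19, 26}; there are 7 of them.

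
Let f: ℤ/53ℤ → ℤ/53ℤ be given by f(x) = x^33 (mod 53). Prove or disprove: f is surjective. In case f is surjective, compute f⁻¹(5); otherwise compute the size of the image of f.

8

Since 53 is prime, the nonzero elements of ℤ/53ℤ form a cyclic group of order 52.
As gcd(33, 52) = 1, raising to the 33rd power is a bijection on this group: if s^33 ≡ t^33 then (st^{−1})^33 = 1, and the only element of order dividing gcd(33, 52) = 1 is 1, so s = t.
With f(0) = 0 this makes f injective on all of ℤ/53ℤ, hence bijective (finite equal-size domain and codomain). In particular f is surjective.
Since f is surjective, we find the preimage of 5. The inverse of x ↦ x^33 on (ℤ/53ℤ)^× is x ↦ x^41, because 33·41 = 1353 = 26·52 + 1 ≡ 1 (mod 52) and x^{52} = 1 for x ≠ 0 (Fermat). So f⁻¹(5) = 5^41 mod 53.
Repeated squaring mod 53: 5^1 ≡ 5, 5^2 ≡ 5² = 25, 5^4 ≡ 25² = 625 ≡ 42, 5^8 ≡ 42² = 1764 ≡ 15, 5^16 ≡ 15² = 225 ≡ 13, 5^32 ≡ 13² = 169 ≡ 10. Since 41 = 32 + 8 + 1, 5^41 ≡ 10·15·5: 10·15 = 150 ≡ 44, then 44·5 = 220 ≡ 8. So 5^41 ≡ 8 (mod 53).
Hence f⁻¹(5) = 8.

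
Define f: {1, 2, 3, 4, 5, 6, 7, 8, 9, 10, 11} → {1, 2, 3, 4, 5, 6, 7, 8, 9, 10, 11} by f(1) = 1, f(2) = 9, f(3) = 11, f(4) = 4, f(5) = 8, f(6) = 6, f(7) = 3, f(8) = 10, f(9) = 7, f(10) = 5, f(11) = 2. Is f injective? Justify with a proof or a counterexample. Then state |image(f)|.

The values f(1), …, f(11) are 1, 9, 11, 4, 8, 6, 3, 10, 7, 5, 2 — all distinct.
So f(a) = f(b) only when a = b, and f is injective.
The image of f is {1, 2, 3, 4, 5, 6, 7, 8, 9, 10, 11}, which has 11 elements.

11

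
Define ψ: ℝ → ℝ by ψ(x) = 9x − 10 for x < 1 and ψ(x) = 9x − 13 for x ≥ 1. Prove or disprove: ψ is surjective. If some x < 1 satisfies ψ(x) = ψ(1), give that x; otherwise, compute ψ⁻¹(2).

Both pieces are strictly increasing (slopes 9 and 9), so each is injective on its own interval.
The left piece maps (−∞, 1) onto (−∞, −1); the right piece maps [1, ∞) onto [−4, ∞).
The union (−∞, −1) ∪ [−4, ∞) covers ℝ, so ψ is surjective.
For the follow-up: the images overlap, so an x < 1 with ψ(x) = ψ(1) exists. ψ(1) = −4; solving 9x − 10 = −4 for x < 1 gives x = (−4 + 10)/9 = 2/3.

2/3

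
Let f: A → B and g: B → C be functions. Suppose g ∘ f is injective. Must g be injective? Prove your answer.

No. Take A = {0, 1, 2}, B = {0, 1, 2, 3, 4, 5}, C = {0, 1, 2, 3, 4, 5}, f(a) = a for each a ∈ A, and g(b) = 4 if b ∈ {4, 5} else g(b) = b.
Then g ∘ f = f is injective (A ⊂ B and f is the inclusion), but g(4) = g(5) = 4 with 4 ≠ 5, so g is not injective.

not injective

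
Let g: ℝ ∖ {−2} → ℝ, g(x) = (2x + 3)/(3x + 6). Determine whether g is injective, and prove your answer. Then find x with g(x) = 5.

-27/13

Suppose g(s) = g(t). Cross-multiplying: (2s + 3)(3t + 6) = (2t + 3)(3s + 6).
Expanding both sides and cancelling the symmetric terms leaves 3·(s − t) = 0. Since 3 ≠ 0, s = t. Thus g is injective.
Solving g(x) = 5: cross-multiplying gives 2x + 3 = 5(3x + 6), which rearranges to −13x = 27, so x = −27/13.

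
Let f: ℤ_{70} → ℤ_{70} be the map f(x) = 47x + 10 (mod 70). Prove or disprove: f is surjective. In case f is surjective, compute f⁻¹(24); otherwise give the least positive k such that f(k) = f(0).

42

By definition, surjectivity means every element of the codomain has a preimage under f.
Since gcd(47, 70) = 1, 47 is invertible modulo 70. Euclid's algorithm: 70 = 1·47 + 23, 47 = 2·23 + 1; back-substituting gives 1 = 3·47 − 2·70, so 47⁻¹ ≡ 3 (mod 70).
For any y ∈ ℤ_{70}, x = 3(y − 10) mod 70 satisfies f(x) = 47·3(y − 10) + 10 ≡ y (since 47·3 ≡ 1 mod 70). So every y has a preimage.
Therefore f is surjective.
Since f is surjective, we compute f⁻¹(24): solve 47x + 10 ≡ 24 (mod 70), i.e. 47x ≡ 14 (mod 70).
Multiplying by 47⁻¹ = 3 gives x ≡ 3·14 = 42 ≡ 42 (mod 70).
Check: f(42) = 47·42 + 10 = 1984 = 28·70 + 24 ≡ 24 (mod 70).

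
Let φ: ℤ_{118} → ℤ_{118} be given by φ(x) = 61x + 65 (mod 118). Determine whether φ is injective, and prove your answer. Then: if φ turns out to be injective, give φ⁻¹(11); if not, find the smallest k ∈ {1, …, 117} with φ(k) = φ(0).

If φ(s) = φ(t), then 61s ≡ 61t (mod 118). Because gcd(61, 118) = 1, we may cancel 61 to get s ≡ t (mod 118).
So φ is injective.
We now compute 61⁻¹ mod 118 explicitly. Euclid's algorithm: 118 = 1·61 + 57, 61 = 1·57 + 4, 57 = 14·4 + 1; back-substituting gives 1 = 89·61 − 46·118, so 61⁻¹ ≡ 89 (mod 118).
Since φ is injective, we find φ⁻¹(11): we need 61x ≡ 11 − 65 ≡ 64 (mod 118). Using 61⁻¹ = 89: x ≡ 89·64 = 5696 = 48·118 + 32, so x = 32.
Check: φ(32) = 61·32 + 65 = 2017 = 17·118 + 11 ≡ 11 (mod 118).

32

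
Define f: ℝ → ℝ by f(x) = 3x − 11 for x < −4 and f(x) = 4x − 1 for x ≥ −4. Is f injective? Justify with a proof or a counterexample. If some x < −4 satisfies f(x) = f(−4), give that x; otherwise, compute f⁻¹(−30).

-19/3

Both pieces are strictly increasing (slopes 3 and 4), so each is injective on its own interval.
The left piece maps (−∞, −4) onto (−∞, −23); the right piece maps [−4, ∞) onto [−17, ∞).
These images are disjoint, so no value is attained by both pieces. Hence f is injective.
Because the two images are disjoint, no x < −4 has f(x) = f(−4), so we compute f⁻¹(−30): −30 lies in (−∞, −23), so solve 3x − 11 = −30: x = (−30 + 11)/3 = −19/3.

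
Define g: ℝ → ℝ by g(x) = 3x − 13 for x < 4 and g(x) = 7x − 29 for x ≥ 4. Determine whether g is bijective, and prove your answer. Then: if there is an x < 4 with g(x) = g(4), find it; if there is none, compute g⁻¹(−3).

Both pieces are strictly increasing (slopes 3 and 7), so each is injective on its own interval.
The left piece maps (−∞, 4) onto (−∞, −1); the right piece maps [4, ∞) onto [−1, ∞).
Since −1 = −1, the images partition ℝ: g is injective and surjective, hence bijective.
Because the two images are disjoint, no x < 4 has g(x) = g(4), so we compute g⁻¹(−3): −3 lies in (−∞, −1), so solve 3x − 13 = −3: x = (−3 + 13)/3 = 10/3.

10/3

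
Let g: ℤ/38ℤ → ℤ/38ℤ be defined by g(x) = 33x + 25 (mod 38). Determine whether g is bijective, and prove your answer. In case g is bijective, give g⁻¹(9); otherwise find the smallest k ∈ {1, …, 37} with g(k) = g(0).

By definition, g is injective when g(a) = g(b) forces a = b.
If g(a) = g(b), then 33a ≡ 33b (mod 38). Because gcd(33, 38) = 1, we may cancel 33 to get a ≡ b (mod 38).
We now compute 33⁻¹ mod 38 explicitly. Euclid's algorithm: 38 = 1·33 + 5, 33 = 6·5 + 3, 5 = 1·3 + 2, 3 = 1·2 + 1; back-substituting gives 1 = 15·33 − 13·38, so 33⁻¹ ≡ 15 (mod 38).
Then y ↦ 15(y − 25) is a two-sided inverse to g, so every y ∈ ℤ/38ℤ has a preimage.
So g is bijective.
Since g is bijective, we find g⁻¹(9): we need 33x ≡ 9 − 25 ≡ 22 (mod 38). Using 33⁻¹ = 15: x ≡ 15·22 = 330 = 8·38 + 26, so x = 26.
Check: g(26) = 33·26 + 25 = 883 = 23·38 + 9 ≡ 9 (mod 38).

26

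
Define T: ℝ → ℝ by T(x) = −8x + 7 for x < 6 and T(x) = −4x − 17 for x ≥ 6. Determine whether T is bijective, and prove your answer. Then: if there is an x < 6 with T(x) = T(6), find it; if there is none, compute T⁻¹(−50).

33/4

Both pieces are strictly decreasing (slopes −8 and −4), so each is injective on its own interval.
The left piece maps (−∞, 6) onto (−41, ∞); the right piece maps [6, ∞) onto (−∞, −41].
Since −41 = −41, the images partition ℝ: T is injective and surjective, hence bijective.
Because the two images are disjoint, no x < 6 has T(x) = T(6), so we compute T⁻¹(−50): −50 lies in (−∞, −41], so solve −4x − 17 = −50: x = (−50 + 17)/(−4) = 33/4.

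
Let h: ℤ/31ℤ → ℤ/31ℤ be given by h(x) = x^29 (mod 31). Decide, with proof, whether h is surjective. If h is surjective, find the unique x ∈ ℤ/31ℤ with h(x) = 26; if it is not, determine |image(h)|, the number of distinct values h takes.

6

Since 31 is prime, the nonzero elements of ℤ/31ℤ form a cyclic group of order 30.
As gcd(29, 30) = 1, raising to the 29th power is a bijection on this group: if x_1^29 ≡ x_2^29 then (x_1x_2^{−1})^29 = 1, and the only element of order dividing gcd(29, 30) = 1 is 1, so x_1 = x_2.
With h(0) = 0 this makes h injective on all of ℤ/31ℤ, hence bijective (finite equal-size domain and codomain). In particular h is surjective.
Since h is surjective, we find the preimage of 26. The inverse of x ↦ x^29 on (ℤ/31ℤ)^× is x ↦ x^29, because 29·29 = 841 = 28·30 + 1 ≡ 1 (mod 30) and x^{30} = 1 for x ≠ 0 (Fermat). So h⁻¹(26) = 26^29 mod 31.
Repeated squaring mod 31: 26^1 ≡ 26, 26^2 ≡ 26² = 676 ≡ 25, 26^4 ≡ 25² = 625 ≡ 5, 26^8 ≡ 5² = 25, 26^16 ≡ 25² = 625 ≡ 5. Since 29 = 16 + 8 + 4 + 1, 26^29 ≡ 5·25·5·26: 5·25 = 125 ≡ 1, then 1·5 = 5, then 5·26 = 130 ≡ 6. So 26^29 ≡ 6 (mod 31).
Hence h⁻¹(26) = 6.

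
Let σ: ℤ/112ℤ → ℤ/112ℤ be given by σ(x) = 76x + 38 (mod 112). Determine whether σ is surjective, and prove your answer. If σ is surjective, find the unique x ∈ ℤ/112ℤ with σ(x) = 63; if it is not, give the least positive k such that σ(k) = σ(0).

28

Since gcd(76, 112) = 4, we have 76x ≡ 0 (mod 4) for all x, so σ(x) ≡ 2 (mod 4).
But 0 ≢ 2 (mod 4), so 0 ∈ ℤ/112ℤ has no preimage. Therefore σ is not surjective.
Since σ is not surjective, we find the least positive k with σ(k) = σ(0): this means 76k ≡ 0 (mod 112), i.e. 112 ∣ 76k. Since gcd(76, 112) = 4, dividing through by 4 this holds exactly when 28 ∣ 19k, and as gcd(19, 28) = 1, exactly when 28 ∣ k.
The smallest positive such k is 28.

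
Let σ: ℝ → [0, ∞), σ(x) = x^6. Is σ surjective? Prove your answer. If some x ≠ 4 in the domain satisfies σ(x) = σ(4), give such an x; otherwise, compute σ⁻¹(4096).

-4

For any y ∈ [0, ∞), x = y^{1/6} ∈ ℝ satisfies x^6 = y, so σ is surjective.
For the follow-up, such an x exists: taking x = −4 ∈ ℝ gives σ(−4) = 4096 = σ(4) with −4 ≠ 4.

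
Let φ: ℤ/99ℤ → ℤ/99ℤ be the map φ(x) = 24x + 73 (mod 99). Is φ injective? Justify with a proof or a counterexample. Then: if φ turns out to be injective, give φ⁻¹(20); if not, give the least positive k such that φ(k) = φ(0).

We have gcd(24, 99) = 3 > 1. Taking s = 0 and t = 33: φ(0) = 73 and φ(33) = 24·33 + 73 = 865 ≡ 73 (mod 99).
So φ(0) = φ(33) while 0 ≠ 33, so φ is not injective.
Since φ is not injective, we find the least positive k with φ(k) = φ(0): this means 24k ≡ 0 (mod 99), i.e. 99 ∣ 24k. Since gcd(24, 99) = 3, dividing through by 3 this holds exactly when 33 ∣ 8k, and as gcd(8, 33) = 1, exactly when 33 ∣ k.
The smallest positive such k is 33.

33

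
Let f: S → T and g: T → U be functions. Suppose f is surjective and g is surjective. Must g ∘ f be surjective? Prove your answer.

surjective

Let c ∈ U. Since g is surjective, there is b ∈ T with g(b) = c. Since f is surjective, there is a ∈ S with f(a) = b.
Then (g ∘ f)(a) = g(b) = c. Therefore g ∘ f is surjective.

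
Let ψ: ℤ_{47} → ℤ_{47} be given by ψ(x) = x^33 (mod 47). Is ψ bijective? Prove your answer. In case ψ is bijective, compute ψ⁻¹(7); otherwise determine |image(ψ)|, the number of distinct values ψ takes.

Since 47 is prime, the nonzero elements of ℤ_{47} form a cyclic group of order 46.
As gcd(33, 46) = 1, raising to the 33rd power is a bijection on this group: if x_1^33 ≡ x_2^33 then (x_1x_2^{−1})^33 = 1, and the only element of order dividing gcd(33, 46) = 1 is 1, so x_1 = x_2.
With ψ(0) = 0 this makes ψ injective on all of ℤ_{47}, hence bijective (finite equal-size domain and codomain). In particular ψ is bijective.
Since ψ is bijective, we find the preimage of 7. The inverse of x ↦ x^33 on (ℤ_{47})^× is x ↦ x^7, because 33·7 = 231 = 5·46 + 1 ≡ 1 (mod 46) and x^{46} = 1 for x ≠ 0 (Fermat). So ψ⁻¹(7) = 7^7 mod 47.
Repeated squaring mod 47: 7^1 ≡ 7, 7^2 ≡ 7² = 49 ≡ 2, 7^4 ≡ 2² = 4. Since 7 = 4 + 2 + 1, 7^7 ≡ 4·2·7: 4·2 = 8, then 8·7 = 56 ≡ 9. So 7^7 ≡ 9 (mod 47).
Hence ψ⁻¹(7) = 9.

9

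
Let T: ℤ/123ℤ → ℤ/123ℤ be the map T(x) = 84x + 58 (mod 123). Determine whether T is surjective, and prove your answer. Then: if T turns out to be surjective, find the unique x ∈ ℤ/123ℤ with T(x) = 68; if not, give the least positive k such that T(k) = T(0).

Recall: T is surjective if every y in the codomain equals T(x) for some x in the domain.
Since gcd(84, 123) = 3, we have 84x ≡ 0 (mod 3) for all x, so T(x) ≡ 1 (mod 3).
But 0 ≢ 1 (mod 3), so 0 ∈ ℤ/123ℤ has no preimage. So T is not surjective.
Since T is not surjective, we find the least positive k with T(k) = T(0): this means 84k ≡ 0 (mod 123), i.e. 123 ∣ 84k. Since gcd(84, 123) = 3, dividing through by 3 this holds exactly when 41 ∣ 28k, and as gcd(28, 41) = 1, exactly when 41 ∣ k.
The smallest positive such k is 41.

41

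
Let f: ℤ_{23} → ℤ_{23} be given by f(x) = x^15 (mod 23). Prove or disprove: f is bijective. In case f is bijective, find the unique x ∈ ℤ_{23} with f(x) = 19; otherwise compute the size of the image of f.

Since 23 is prime, the nonzero elements of ℤ_{23} form a cyclic group of order 22.
As gcd(15, 22) = 1, raising to the 15th power is a bijection on this group: if a^15 ≡ b^15 then (ab^{−1})^15 = 1, and the only element of order dividing gcd(15, 22) = 1 is 1, so a = b.
With f(0) = 0 this makes f injective on all of ℤ_{23}, hence bijective (finite equal-size domain and codomain). In particular f is bijective.
Since f is bijective, we find the preimage of 19. The inverse of x ↦ x^15 on (ℤ_{23})^× is x ↦ x^3, because 15·3 = 45 = 2·22 + 1 ≡ 1 (mod 22) and x^{22} = 1 for x ≠ 0 (Fermat). So f⁻¹(19) = 19^3 mod 23.
Repeated squaring mod 23: 19^1 ≡ 19, 19^2 ≡ 19² = 361 ≡ 16. Since 3 = 2 + 1, 19^3 ≡ 16·19: 16·19 = 304 ≡ 5. So 19^3 ≡ 5 (mod 23).
Hence f⁻¹(19) = 5.

5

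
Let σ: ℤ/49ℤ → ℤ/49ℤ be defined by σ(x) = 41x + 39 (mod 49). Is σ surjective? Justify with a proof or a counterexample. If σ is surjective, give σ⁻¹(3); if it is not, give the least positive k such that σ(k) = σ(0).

Recall: surjectivity means every element of the codomain has a preimage under σ.
Since gcd(41, 49) = 1, 41 is invertible modulo 49. Euclid's algorithm: 49 = 1·41 + 8, 41 = 5·8 + 1; back-substituting gives 1 = 6·41 − 5·49, so 41⁻¹ ≡ 6 (mod 49).
For any y ∈ ℤ/49ℤ, x = 6(y − 39) mod 49 satisfies σ(x) = 41·6(y − 39) + 39 ≡ y (since 41·6 ≡ 1 mod 49). So every y has a preimage.
So σ is surjective.
Since σ is surjective, we find σ⁻¹(3): we need 41x ≡ 3 − 39 ≡ 13 (mod 49). Using 41⁻¹ = 6: x ≡ 6·13 = 78 = 1·49 + 29, so x = 29.
Check: σ(29) = 41·29 + 39 = 1228 = 25·49 + 3 ≡ 3 (mod 49).

29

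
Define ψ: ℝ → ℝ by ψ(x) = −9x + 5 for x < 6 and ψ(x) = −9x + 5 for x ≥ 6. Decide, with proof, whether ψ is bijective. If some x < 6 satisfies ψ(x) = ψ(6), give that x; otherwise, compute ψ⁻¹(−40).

5

Both pieces are strictly decreasing (slopes −9 and −9), so each is injective on its own interval.
The left piece maps (−∞, 6) onto (−49, ∞); the right piece maps [6, ∞) onto (−∞, −49].
Since −49 = −49, the images partition ℝ: ψ is injective and surjective, hence bijective.
Because the two images are disjoint, no x < 6 has ψ(x) = ψ(6), so we compute ψ⁻¹(−40): −40 lies in (−49, ∞), so solve −9x + 5 = −40: x = (−40 − 5)/(−9) = 5.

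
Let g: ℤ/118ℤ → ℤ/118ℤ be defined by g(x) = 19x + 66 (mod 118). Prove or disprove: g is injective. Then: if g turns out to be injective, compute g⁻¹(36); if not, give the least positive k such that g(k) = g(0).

104

If g(s) = g(t), then 19s ≡ 19t (mod 118). Because gcd(19, 118) = 1, we may cancel 19 to get s ≡ t (mod 118).
Thus g is injective.
We now compute 19⁻¹ mod 118 explicitly. Euclid's algorithm: 118 = 6·19 + 4, 19 = 4·4 + 3, 4 = 1·3 + 1; back-substituting gives 1 = 87·19 − 14·118, so 19⁻¹ ≡ 87 (mod 118).
Since g is injective, we compute g⁻¹(36): solve 19x + 66 ≡ 36 (mod 118), i.e. 19x ≡ 88 (mod 118).
Multiplying by 19⁻¹ = 87 gives x ≡ 87·88 = 7656 = 64·118 + 104 ≡ 104 (mod 118).
Check: g(104) = 19·104 + 66 = 2042 = 17·118 + 36 ≡ 36 (mod 118).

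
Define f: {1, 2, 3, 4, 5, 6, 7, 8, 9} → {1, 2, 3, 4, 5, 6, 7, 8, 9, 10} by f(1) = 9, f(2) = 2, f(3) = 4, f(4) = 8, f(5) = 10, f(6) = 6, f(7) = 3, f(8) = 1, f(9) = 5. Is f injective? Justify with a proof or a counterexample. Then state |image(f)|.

The values f(1), …, f(9) are 9, 2, 4, 8, 10, 6, 3, 1, 5 — all distinct.
So f(s) = f(t) only when s = t, and f is injective.
The image of f is {1, 2, 3, 4, 5, 6, 8, 9, 10}, which has 9 elements.

9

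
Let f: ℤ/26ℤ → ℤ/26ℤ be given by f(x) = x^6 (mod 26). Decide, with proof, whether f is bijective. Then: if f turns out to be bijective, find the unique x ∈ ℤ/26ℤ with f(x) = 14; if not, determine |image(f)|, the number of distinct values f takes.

6

f(1) = 1^6 = 1.
f(3): Repeated squaring mod 26: 3^1 ≡ 3, 3^2 ≡ 3² = 9, 3^4 ≡ 9² = 81 ≡ 3. Since 6 = 4 + 2, 3^6 ≡ 3·9: 3·9 = 27 ≡ 1. So 3^6 ≡ 1 (mod 26).
So f(1) = f(3) = 1 while 1 ≠ 3, hence f is not injective, hence not bijective.
Since f is not bijective, we determine |image(f)|. Computing x^6 mod 26 for each x (by repeated squaring, reducing mod 26 at every step), the values f(0), f(1), …, f(25) are: 0, 1, 12, 1, 14, 25, 12, 25, 12, 1, 14, 25, 14, 13, 14, 25, 14, 1, 12, 25, 12, 25, 14, 1, 12, 1.
The distinct values are {0, 1, 12, 13, 14, 25}; there are 6 of them.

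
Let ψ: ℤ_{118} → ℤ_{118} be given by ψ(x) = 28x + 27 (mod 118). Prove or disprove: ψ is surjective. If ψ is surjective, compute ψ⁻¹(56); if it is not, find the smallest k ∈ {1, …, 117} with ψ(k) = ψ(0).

Since gcd(28, 118) = 2, we have 28x ≡ 0 (mod 2) for all x, so ψ(x) ≡ 1 (mod 2).
But 0 ≢ 1 (mod 2), so 0 ∈ ℤ_{118} has no preimage. So ψ is not surjective.
Since ψ is not surjective, we find the least positive k with ψ(k) = ψ(0): this means 28k ≡ 0 (mod 118), i.e. 118 ∣ 28k. Since gcd(28, 118) = 2, dividing through by 2 this holds exactly when 59 ∣ 14k, and as gcd(14, 59) = 1, exactly when 59 ∣ k.
The smallest positive such k is 59.

59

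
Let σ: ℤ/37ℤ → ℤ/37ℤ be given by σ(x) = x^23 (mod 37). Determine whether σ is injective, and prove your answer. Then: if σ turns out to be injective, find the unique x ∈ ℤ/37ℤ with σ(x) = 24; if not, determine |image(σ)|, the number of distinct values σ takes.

22

Since 37 is prime, the nonzero elements of ℤ/37ℤ form a cyclic group of order 36.
As gcd(23, 36) = 1, raising to the 23rd power is a bijection on this group: if a^23 ≡ b^23 then (ab^{−1})^23 = 1, and the only element of order dividing gcd(23, 36) = 1 is 1, so a = b.
With σ(0) = 0 this makes σ injective on all of ℤ/37ℤ, hence bijective (finite equal-size domain and codomain). In particular σ is injective.
Since σ is injective, we find the preimage of 24. The inverse of x ↦ x^23 on (ℤ/37ℤ)^× is x ↦ x^11, because 23·11 = 253 = 7·36 + 1 ≡ 1 (mod 36) and x^{36} = 1 for x ≠ 0 (Fermat). So σ⁻¹(24) = 24^11 mod 37.
Repeated squaring mod 37: 24^1 ≡ 24, 24^2 ≡ 24² = 576 ≡ 21, 24^4 ≡ 21² = 441 ≡ 34, 24^8 ≡ 34² = 1156 ≡ 9. Since 11 = 8 + 2 + 1, 24^11 ≡ 9·21·24: 9·21 = 189 ≡ 4, then 4·24 = 96 ≡ 22. So 24^11 ≡ 22 (mod 37).
Hence σ⁻¹(24) = 22.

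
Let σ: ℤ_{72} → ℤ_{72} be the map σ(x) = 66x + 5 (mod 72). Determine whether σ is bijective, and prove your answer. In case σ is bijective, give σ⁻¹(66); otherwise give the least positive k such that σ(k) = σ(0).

12

We have gcd(66, 72) = 6 > 1. Taking x_1 = 0 and x_2 = 12: σ(0) = 5 and σ(12) = 66·12 + 5 = 797 ≡ 5 (mod 72).
So σ(0) = σ(12) while 0 ≠ 12, hence σ is not injective, hence not bijective.
Since σ is not bijective, we find the least positive k with σ(k) = σ(0): this means 66k ≡ 0 (mod 72), i.e. 72 ∣ 66k. Since gcd(66, 72) = 6, dividing through by 6 this holds exactly when 12 ∣ 11k, and as gcd(11, 12) = 1, exactly when 12 ∣ k.
The smallest positive such k is 12.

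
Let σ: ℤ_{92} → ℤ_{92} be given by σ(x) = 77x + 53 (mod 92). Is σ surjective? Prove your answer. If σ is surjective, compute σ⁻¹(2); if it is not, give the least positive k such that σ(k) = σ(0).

Recall: σ is surjective if every y in the codomain equals σ(x) for some x in the domain.
Since gcd(77, 92) = 1, 77 is invertible modulo 92. Euclid's algorithm: 92 = 1·77 + 15, 77 = 5·15 + 2, 15 = 7·2 + 1; back-substituting gives 1 = 49·77 − 41·92, so 77⁻¹ ≡ 49 (mod 92).
For any y ∈ ℤ_{92}, x = 49(y − 53) mod 92 satisfies σ(x) = 77·49(y − 53) + 53 ≡ y (since 77·49 ≡ 1 mod 92). So every y has a preimage.
Therefore σ is surjective.
Since σ is surjective, we find σ⁻¹(2): we need 77x ≡ 2 − 53 ≡ 41 (mod 92). Using 77⁻¹ = 49: x ≡ 49·41 = 2009 = 21·92 + 77, so x = 77.
Check: σ(77) = 77·77 + 53 = 5982 = 65·92 + 2 ≡ 2 (mod 92).

77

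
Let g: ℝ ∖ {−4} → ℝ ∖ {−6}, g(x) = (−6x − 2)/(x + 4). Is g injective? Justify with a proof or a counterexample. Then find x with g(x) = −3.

10/3

Suppose g(u) = g(v). Cross-multiplying: (−6u − 2)(v + 4) = (−6v − 2)(u + 4).
Expanding both sides and cancelling the symmetric terms leaves −22·(u − v) = 0. Since −22 ≠ 0, u = v. Hence g is injective.
Solving g(x) = −3: cross-multiplying gives −6x − 2 = −3(x + 4), which rearranges to −3x = −10, so x = 10/3.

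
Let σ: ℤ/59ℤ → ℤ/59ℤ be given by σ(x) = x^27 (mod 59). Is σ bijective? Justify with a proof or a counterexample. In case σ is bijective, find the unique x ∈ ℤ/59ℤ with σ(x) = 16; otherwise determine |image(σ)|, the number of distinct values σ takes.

Since 59 is prime, the nonzero elements of ℤ/59ℤ form a cyclic group of order 58.
As gcd(27, 58) = 1, raising to the 27th power is a bijection on this group: if s^27 ≡ t^27 then (st^{−1})^27 = 1, and the only element of order dividing gcd(27, 58) = 1 is 1, so s = t.
With σ(0) = 0 this makes σ injective on all of ℤ/59ℤ, hence bijective (finite equal-size domain and codomain). In particular σ is bijective.
Since σ is bijective, we find the preimage of 16. The inverse of x ↦ x^27 on (ℤ/59ℤ)^× is x ↦ x^43, because 27·43 = 1161 = 20·58 + 1 ≡ 1 (mod 58) and x^{58} = 1 for x ≠ 0 (Fermat). So σ⁻¹(16) = 16^43 mod 59.
Repeated squaring mod 59: 16^1 ≡ 16, 16^2 ≡ 16² = 256 ≡ 20, 16^4 ≡ 20² = 400 ≡ 46, 16^8 ≡ 46² = 2116 ≡ 51, 16^16 ≡ 51² = 2601 ≡ 5, 16^32 ≡ 5² = 25. Since 43 = 32 + 8 + 2 + 1, 16^43 ≡ 25·51·20·16: 25·51 = 1275 ≡ 36, then 36·20 = 720 ≡ 12, then 12·16 = 192 ≡ 15. So 16^43 ≡ 15 (mod 59).
Hence σ⁻¹(16) = 15.

15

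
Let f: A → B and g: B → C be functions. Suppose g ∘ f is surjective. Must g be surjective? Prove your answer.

surjective

Let c ∈ C. Since g ∘ f is surjective, some a ∈ A has g(f(a)) = c. Then b = f(a) ∈ B satisfies g(b) = c. So g is surjective.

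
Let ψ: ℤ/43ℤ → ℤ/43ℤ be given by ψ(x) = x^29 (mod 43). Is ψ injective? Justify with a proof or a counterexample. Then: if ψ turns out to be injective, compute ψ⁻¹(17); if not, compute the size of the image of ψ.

10

Since 43 is prime, the nonzero elements of ℤ/43ℤ form a cyclic group of order 42.
As gcd(29, 42) = 1, raising to the 29th power is a bijection on this group: if s^29 ≡ t^29 then (st^{−1})^29 = 1, and the only element of order dividing gcd(29, 42) = 1 is 1, so s = t.
With ψ(0) = 0 this makes ψ injective on all of ℤ/43ℤ, hence bijective (finite equal-size domain and codomain). In particular ψ is injective.
Since ψ is injective, we find the preimage of 17. The inverse of x ↦ x^29 on (ℤ/43ℤ)^× is x ↦ x^29, because 29·29 = 841 = 20·42 + 1 ≡ 1 (mod 42) and x^{42} = 1 for x ≠ 0 (Fermat). So ψ⁻¹(17) = 17^29 mod 43.
Repeated squaring mod 43: 17^1 ≡ 17, 17^2 ≡ 17² = 289 ≡ 31, 17^4 ≡ 31² = 961 ≡ 15, 17^8 ≡ 15² = 225 ≡ 10, 17^16 ≡ 10² = 100 ≡ 14. Since 29 = 16 + 8 + 4 + 1, 17^29 ≡ 14·10·15·17: 14·10 = 140 ≡ 11, then 11·15 = 165 ≡ 36, then 36·17 = 612 ≡ 10. So 17^29 ≡ 10 (mod 43).
Hence ψ⁻¹(17) = 10.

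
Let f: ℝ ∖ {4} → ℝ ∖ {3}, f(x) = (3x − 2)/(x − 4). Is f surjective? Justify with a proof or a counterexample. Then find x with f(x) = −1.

For any y ≠ 3, solving y(x − 4) = 3x − 2 for x gives a well-defined x ≠ 4. So f is surjective.
Solving f(x) = −1: cross-multiplying gives 3x − 2 = −1(x − 4), which rearranges to 4x = 6, so x = 3/2.

3/2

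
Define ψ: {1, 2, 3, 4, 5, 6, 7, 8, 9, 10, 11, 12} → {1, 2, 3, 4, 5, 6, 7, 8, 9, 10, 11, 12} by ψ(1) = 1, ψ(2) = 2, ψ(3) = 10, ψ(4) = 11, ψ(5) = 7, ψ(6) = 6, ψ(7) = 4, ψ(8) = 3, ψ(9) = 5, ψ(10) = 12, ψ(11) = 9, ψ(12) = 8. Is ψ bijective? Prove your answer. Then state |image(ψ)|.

The values 1, 2, 10, 11, 7, 6, 4, 3, 5, 12, 9, 8 are a permutation of {1, 2, 3, 4, 5, 6, 7, 8, 9, 10, 11, 12}: each element appears exactly once.
So ψ is injective and surjective, hence bijective.
The image of ψ is {1, 2, 3, 4, 5, 6, 7, 8, 9, 10, 11, 12}, which has 12 elements.

12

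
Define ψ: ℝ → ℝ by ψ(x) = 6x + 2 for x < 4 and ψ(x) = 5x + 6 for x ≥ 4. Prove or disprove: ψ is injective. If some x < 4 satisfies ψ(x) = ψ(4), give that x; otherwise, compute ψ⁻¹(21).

19/6

Both pieces are strictly increasing (slopes 6 and 5), so each is injective on its own interval.
The left piece maps (−∞, 4) onto (−∞, 26); the right piece maps [4, ∞) onto [26, ∞).
These images are disjoint, so no value is attained by both pieces. So ψ is injective.
Because the two images are disjoint, no x < 4 has ψ(x) = ψ(4), so we compute ψ⁻¹(21): 21 lies in (−∞, 26), so solve 6x + 2 = 21: x = (21 − 2)/6 = 19/6.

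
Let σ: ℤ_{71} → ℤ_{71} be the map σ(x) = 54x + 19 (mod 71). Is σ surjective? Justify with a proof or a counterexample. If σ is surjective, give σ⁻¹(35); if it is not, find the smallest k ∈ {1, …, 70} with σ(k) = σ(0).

By definition, σ is surjective if every y in the codomain equals σ(x) for some x in the domain.
Since gcd(54, 71) = 1, 54 is invertible modulo 71. Euclid's algorithm: 71 = 1·54 + 17, 54 = 3·17 + 3, 17 = 5·3 + 2, 3 = 1·2 + 1; back-substituting gives 1 = 25·54 − 19·71, so 54⁻¹ ≡ 25 (mod 71).
For any y ∈ ℤ_{71}, x = 25(y − 19) mod 71 satisfies σ(x) = 54·25(y − 19) + 19 ≡ y (since 54·25 ≡ 1 mod 71). So every y has a preimage.
Thus σ is surjective.
Since σ is surjective, we compute σ⁻¹(35): solve 54x + 19 ≡ 35 (mod 71), i.e. 54x ≡ 16 (mod 71).
Multiplying by 54⁻¹ = 25 gives x ≡ 25·16 = 400 = 5·71 + 45 ≡ 45 (mod 71).
Check: σ(45) = 54·45 + 19 = 2449 = 34·71 + 35 ≡ 35 (mod 71).

45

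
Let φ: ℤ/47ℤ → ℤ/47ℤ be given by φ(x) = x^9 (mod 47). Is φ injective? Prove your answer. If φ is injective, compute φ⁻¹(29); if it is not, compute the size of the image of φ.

40

Since 47 is prime, the nonzero elements of ℤ/47ℤ form a cyclic group of order 46.
As gcd(9, 46) = 1, raising to the 9th power is a bijection on this group: if u^9 ≡ v^9 then (uv^{−1})^9 = 1, and the only element of order dividing gcd(9, 46) = 1 is 1, so u = v.
With φ(0) = 0 this makes φ injective on all of ℤ/47ℤ, hence bijective (finite equal-size domain and codomain). In particular φ is injective.
Since φ is injective, we find the preimage of 29. The inverse of x ↦ x^9 on (ℤ/47ℤ)^× is x ↦ x^41, because 9·41 = 369 = 8·46 + 1 ≡ 1 (mod 46) and x^{46} = 1 for x ≠ 0 (Fermat). So φ⁻¹(29) = 29^41 mod 47.
Repeated squaring mod 47: 29^1 ≡ 29, 29^2 ≡ 29² = 841 ≡ 42, 29^4 ≡ 42² = 1764 ≡ 25, 29^8 ≡ 25² = 625 ≡ 14, 29^16 ≡ 14² = 196 ≡ 8, 29^32 ≡ 8² = 64 ≡ 17. Since 41 = 32 + 8 + 1, 29^41 ≡ 17·14·29: 17·14 = 238 ≡ 3, then 3·29 = 87 ≡ 40. So 29^41 ≡ 40 (mod 47).
Hence φ⁻¹(29) = 40.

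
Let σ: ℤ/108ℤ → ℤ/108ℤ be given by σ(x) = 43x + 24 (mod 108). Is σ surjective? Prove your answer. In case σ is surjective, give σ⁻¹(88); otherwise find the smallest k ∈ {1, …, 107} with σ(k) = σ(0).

4

Since gcd(43, 108) = 1, 43 is invertible modulo 108. Euclid's algorithm: 108 = 2·43 + 22, 43 = 1·22 + 21, 22 = 1·21 + 1; back-substituting gives 1 = 103·43 − 41·108, so 43⁻¹ ≡ 103 (mod 108).
For any y ∈ ℤ/108ℤ, x = 103(y − 24) mod 108 satisfies σ(x) = 43·103(y − 24) + 24 ≡ y (since 43·103 ≡ 1 mod 108). So every y has a preimage.
Hence σ is surjective.
Since σ is surjective, we compute σ⁻¹(88): solve 43x + 24 ≡ 88 (mod 108), i.e. 43x ≡ 64 (mod 108).
Multiplying by 43⁻¹ = 103 gives x ≡ 103·64 = 6592 = 61·108 + 4 ≡ 4 (mod 108).
Check: σ(4) = 43·4 + 24 = 196 = 1·108 + 88 ≡ 88 (mod 108).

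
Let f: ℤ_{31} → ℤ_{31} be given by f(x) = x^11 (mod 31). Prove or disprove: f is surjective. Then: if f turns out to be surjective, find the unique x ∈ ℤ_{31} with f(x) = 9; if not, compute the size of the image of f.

14

Since 31 is prime, the nonzero elements of ℤ_{31} form a cyclic group of order 30.
As gcd(11, 30) = 1, raising to the 11th power is a bijection on this group: if a^11 ≡ b^11 then (ab^{−1})^11 = 1, and the only element of order dividing gcd(11, 30) = 1 is 1, so a = b.
With f(0) = 0 this makes f injective on all of ℤ_{31}, hence bijective (finite equal-size domain and codomain). In particular f is surjective.
Since f is surjective, we find the preimage of 9. The inverse of x ↦ x^11 on (ℤ_{31})^× is x ↦ x^11, because 11·11 = 121 = 4·30 + 1 ≡ 1 (mod 30) and x^{30} = 1 for x ≠ 0 (Fermat). So f⁻¹(9) = 9^11 mod 31.
Repeated squaring mod 31: 9^1 ≡ 9, 9^2 ≡ 9² = 81 ≡ 19, 9^4 ≡ 19² = 361 ≡ 20, 9^8 ≡ 20² = 400 ≡ 28. Since 11 = 8 + 2 + 1, 9^11 ≡ 28·19·9: 28·19 = 532 ≡ 5, then 5·9 = 45 ≡ 14. So 9^11 ≡ 14 (mod 31).
Hence f⁻¹(9) = 14.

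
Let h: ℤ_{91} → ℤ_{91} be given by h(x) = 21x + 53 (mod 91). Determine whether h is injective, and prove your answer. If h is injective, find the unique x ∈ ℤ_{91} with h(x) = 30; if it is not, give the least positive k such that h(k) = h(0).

13

By definition, injectivity means: for all x_1, x_2 in the domain, h(x_1) = h(x_2) implies x_1 = x_2.
We have gcd(21, 91) = 7 > 1. Taking x_1 = 0 and x_2 = 13: h(0) = 53 and h(13) = 21·13 + 53 = 326 ≡ 53 (mod 91).
So h(0) = h(13) while 0 ≠ 13, hence h is not injective.
Since h is not injective, we find the least positive k with h(k) = h(0): this means 21k ≡ 0 (mod 91), i.e. 91 ∣ 21k. Since gcd(21, 91) = 7, dividing through by 7 this holds exactly when 13 ∣ 3k, and as gcd(3, 13) = 1, exactly when 13 ∣ k.
The smallest positive such k is 13.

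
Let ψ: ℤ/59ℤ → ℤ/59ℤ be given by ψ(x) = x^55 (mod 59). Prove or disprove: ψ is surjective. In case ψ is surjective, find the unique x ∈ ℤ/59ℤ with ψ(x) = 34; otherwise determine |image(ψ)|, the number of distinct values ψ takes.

11

Since 59 is prime, the nonzero elements of ℤ/59ℤ form a cyclic group of order 58.
As gcd(55, 58) = 1, raising to the 55th power is a bijection on this group: if a^55 ≡ b^55 then (ab^{−1})^55 = 1, and the only element of order dividing gcd(55, 58) = 1 is 1, so a = b.
With ψ(0) = 0 this makes ψ injective on all of ℤ/59ℤ, hence bijective (finite equal-size domain and codomain). In particular ψ is surjective.
Since ψ is surjective, we find the preimage of 34. The inverse of x ↦ x^55 on (ℤ/59ℤ)^× is x ↦ x^19, because 55·19 = 1045 = 18·58 + 1 ≡ 1 (mod 58) and x^{58} = 1 for x ≠ 0 (Fermat). So ψ⁻¹(34) = 34^19 mod 59.
Repeated squaring mod 59: 34^1 ≡ 34, 34^2 ≡ 34² = 1156 ≡ 35, 34^4 ≡ 35² = 1225 ≡ 45, 34^8 ≡ 45² = 2025 ≡ 19, 34^16 ≡ 19² = 361 ≡ 7. Since 19 = 16 + 2 + 1, 34^19 ≡ 7·35·34: 7·35 = 245 ≡ 9, then 9·34 = 306 ≡ 11. So 34^19 ≡ 11 (mod 59).
Hence ψ⁻¹(34) = 11.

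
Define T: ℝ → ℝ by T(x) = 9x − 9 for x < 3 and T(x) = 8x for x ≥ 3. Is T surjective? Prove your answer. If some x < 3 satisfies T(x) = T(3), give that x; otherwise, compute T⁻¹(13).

Both pieces are strictly increasing (slopes 9 and 8), so each is injective on its own interval.
The left piece maps (−∞, 3) onto (−∞, 18); the right piece maps [3, ∞) onto [24, ∞).
The union (−∞, 18) ∪ [24, ∞) omits the interval between 18 and 24; in particular 18 has no preimage. So T is not surjective.
Because the two images are disjoint, no x < 3 has T(x) = T(3), so we compute T⁻¹(13): 13 lies in (−∞, 18), so solve 9x − 9 = 13: x = (13 + 9)/9 = 22/9.

22/9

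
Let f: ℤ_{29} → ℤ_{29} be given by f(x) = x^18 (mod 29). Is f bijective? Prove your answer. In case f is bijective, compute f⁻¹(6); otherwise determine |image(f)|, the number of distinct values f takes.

15

f(14): Repeated squaring mod 29: 14^1 ≡ 14, 14^2 ≡ 14² = 196 ≡ 22, 14^4 ≡ 22² = 484 ≡ 20, 14^8 ≡ 20² = 400 ≡ 23, 14^16 ≡ 23² = 529 ≡ 7. Since 18 = 16 + 2, 14^18 ≡ 7·22: 7·22 = 154 ≡ 9. So 14^18 ≡ 9 (mod 29).
f(15): Repeated squaring mod 29: 15^1 ≡ 15, 15^2 ≡ 15² = 225 ≡ 22, 15^4 ≡ 22² = 484 ≡ 20, 15^8 ≡ 20² = 400 ≡ 23, 15^16 ≡ 23² = 529 ≡ 7. Since 18 = 16 + 2, 15^18 ≡ 7·22: 7·22 = 154 ≡ 9. So 15^18 ≡ 9 (mod 29).
So f(14) = f(15) = 9 while 14 ≠ 15, therefore f is not injective, hence not bijective.
Since f is not bijective, we determine |image(f)|. Computing x^18 mod 29 for each x (by repeated squaring, reducing mod 29 at every step), the values f(0), f(1), …, f(28) are: 0, 1, 13, 6, 24, 16, 20, 23, 22, 7, 5, 4, 28, 25, 9, 9, 25, 28, 4, 5, 7, 22, 23, 20, 16, 24, 6, 13, 1.
The distinct values are {0, 1, 4, 5, 6, 7, 9, 13, 16, 20, 22, 23, 24, 25, 28}; there are 15 of them.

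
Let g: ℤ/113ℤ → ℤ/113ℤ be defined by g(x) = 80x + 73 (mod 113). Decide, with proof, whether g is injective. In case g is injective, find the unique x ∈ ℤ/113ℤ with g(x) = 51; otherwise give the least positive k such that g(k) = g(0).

76

Suppose g(s) = g(t) in ℤ/113ℤ. Then 80s + 73 ≡ 80t + 73 (mod 113), so 80(s − t) ≡ 0 (mod 113).
Since gcd(80, 113) = 1, 80 is invertible modulo 113, therefore s − t ≡ 0 (mod 113), i.e. s = t.
Therefore g is injective.
We now compute 80⁻¹ mod 113 explicitly. Euclid's algorithm: 113 = 1·80 + 33, 80 = 2·33 + 14, 33 = 2·14 + 5, 14 = 2·5 + 4, 5 = 1·4 + 1; back-substituting gives 1 = 89·80 − 63·113, so 80⁻¹ ≡ 89 (mod 113).
Since g is injective, we compute g⁻¹(51): solve 80x + 73 ≡ 51 (mod 113), i.e. 80x ≡ 91 (mod 113).
Multiplying by 80⁻¹ = 89 gives x ≡ 89·91 = 8099 = 71·113 + 76 ≡ 76 (mod 113).
Check: g(76) = 80·76 + 73 = 6153 = 54·113 + 51 ≡ 51 (mod 113).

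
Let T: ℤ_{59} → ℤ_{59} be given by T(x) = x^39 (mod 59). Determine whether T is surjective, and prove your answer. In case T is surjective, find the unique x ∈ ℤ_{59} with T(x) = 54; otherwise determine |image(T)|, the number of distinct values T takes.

52

Since 59 is prime, the nonzero elements of ℤ_{59} form a cyclic group of order 58.
As gcd(39, 58) = 1, raising to the 39th power is a bijection on this group: if s^39 ≡ t^39 then (st^{−1})^39 = 1, and the only element of order dividing gcd(39, 58) = 1 is 1, so s = t.
With T(0) = 0 this makes T injective on all of ℤ_{59}, hence bijective (finite equal-size domain and codomain). In particular T is surjective.
Since T is surjective, we find the preimage of 54. The inverse of x ↦ x^39 on (ℤ_{59})^× is x ↦ x^3, because 39·3 = 117 = 2·58 + 1 ≡ 1 (mod 58) and x^{58} = 1 for x ≠ 0 (Fermat). So T⁻¹(54) = 54^3 mod 59.
Repeated squaring mod 59: 54^1 ≡ 54, 54^2 ≡ 54² = 2916 ≡ 25. Since 3 = 2 + 1, 54^3 ≡ 25·54: 25·54 = 1350 ≡ 52. So 54^3 ≡ 52 (mod 59).
Hence T⁻¹(54) = 52.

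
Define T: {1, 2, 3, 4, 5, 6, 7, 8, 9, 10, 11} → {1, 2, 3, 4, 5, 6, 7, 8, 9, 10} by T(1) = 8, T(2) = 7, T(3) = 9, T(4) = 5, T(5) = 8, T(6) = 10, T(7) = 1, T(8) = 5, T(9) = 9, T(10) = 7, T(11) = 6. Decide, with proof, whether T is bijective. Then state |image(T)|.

7

T(1) = 8 = T(5) with 1 ≠ 5, so T is not injective, hence not bijective.
The image of T is {1, 5, 6, 7, 8, 9, 10}, which has 7 elements.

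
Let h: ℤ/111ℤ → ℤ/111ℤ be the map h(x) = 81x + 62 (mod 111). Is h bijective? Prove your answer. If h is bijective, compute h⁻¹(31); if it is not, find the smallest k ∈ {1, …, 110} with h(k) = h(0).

37

We have gcd(81, 111) = 3 > 1. Taking x_1 = 0 and x_2 = 37: h(0) = 62 and h(37) = 81·37 + 62 = 3059 ≡ 62 (mod 111).
So h(0) = h(37) while 0 ≠ 37, thus h is not injective, hence not bijective.
Since h is not bijective, we find the least positive k with h(k) = h(0): this means 81k ≡ 0 (mod 111), i.e. 111 ∣ 81k. Since gcd(81, 111) = 3, dividing through by 3 this holds exactly when 37 ∣ 27k, and as gcd(27, 37) = 1, exactly when 37 ∣ k.
The smallest positive such k is 37.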